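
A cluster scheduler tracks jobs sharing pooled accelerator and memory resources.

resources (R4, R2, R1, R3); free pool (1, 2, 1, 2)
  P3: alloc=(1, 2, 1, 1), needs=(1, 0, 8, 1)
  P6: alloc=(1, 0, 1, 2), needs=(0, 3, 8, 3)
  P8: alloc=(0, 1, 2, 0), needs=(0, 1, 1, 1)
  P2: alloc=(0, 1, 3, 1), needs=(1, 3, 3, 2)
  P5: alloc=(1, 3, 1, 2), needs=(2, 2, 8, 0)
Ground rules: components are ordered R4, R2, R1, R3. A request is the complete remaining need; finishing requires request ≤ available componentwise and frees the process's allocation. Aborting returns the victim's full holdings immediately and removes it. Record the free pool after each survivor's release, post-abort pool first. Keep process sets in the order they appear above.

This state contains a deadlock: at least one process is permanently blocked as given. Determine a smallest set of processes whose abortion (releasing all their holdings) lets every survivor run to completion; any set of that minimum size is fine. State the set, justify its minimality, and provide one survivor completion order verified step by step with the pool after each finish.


The answer: abort P6 and P5.
Key observation: aborting P6 and P5 returns (2, 3, 2, 4), and P3 — hopeless before — runs at step 3 with the returned capacity in the pool.
Why nothing smaller works — every single abort fails: P3 alone leaves P6 blocked (short on R1); P6 alone leaves P3 blocked (short on R1); P8 alone leaves P3 blocked (short on R1); P2 alone leaves P3 blocked (short on R1); P5 alone leaves P3 blocked (short on R1).
One survivor order: P2, P8, P3. Step-by-step check (post-abort pool first):
  pool = (3, 5, 3, 6)
  run P2 (needs (1, 3, 3, 2), free (3, 5, 3, 6)); after release of (0, 1, 3, 1) the pool is (3, 6, 6, 7)
  run P8 (needs (0, 1, 1, 1), free (3, 6, 6, 7)); after release of (0, 1, 2, 0) the pool is (3, 7, 8, 7)
  run P3 (needs (1, 0, 8, 1), free (3, 7, 8, 7)); after release of (1, 2, 1, 1) the pool is (4, 9, 9, 8)


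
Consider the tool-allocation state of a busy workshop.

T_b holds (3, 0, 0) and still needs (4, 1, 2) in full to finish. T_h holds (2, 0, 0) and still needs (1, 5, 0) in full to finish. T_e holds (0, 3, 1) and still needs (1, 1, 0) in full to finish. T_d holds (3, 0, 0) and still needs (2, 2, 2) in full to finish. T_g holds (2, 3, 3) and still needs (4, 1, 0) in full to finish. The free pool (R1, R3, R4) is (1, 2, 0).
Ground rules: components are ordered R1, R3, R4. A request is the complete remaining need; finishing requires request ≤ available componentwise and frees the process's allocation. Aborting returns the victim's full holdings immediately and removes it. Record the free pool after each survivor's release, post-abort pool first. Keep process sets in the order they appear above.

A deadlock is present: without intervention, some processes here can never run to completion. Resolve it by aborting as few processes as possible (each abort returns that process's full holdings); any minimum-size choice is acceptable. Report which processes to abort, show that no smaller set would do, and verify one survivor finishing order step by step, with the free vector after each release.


The answer: abort T_d.
Key observation: T_g had no path to completion before; after the abort of T_d ((3, 0, 0) returned), step 1 is where it fits.
Minimality: the empty abort set fails — the state is deadlocked as it stands.
Survivors finish in the order: T_g, T_e, T_h, T_b. Check, step by step (pool after the aborts first):
  pool = (4, 2, 0)
  run T_g (needs (4, 1, 0), free (4, 2, 0)); after release of (2, 3, 3) the pool is (6, 5, 3)
  run T_e (needs (1, 1, 0), free (6, 5, 3)); after release of (0, 3, 1) the pool is (6, 8, 4)
  run T_h (needs (1, 5, 0), free (6, 8, 4)); after release of (2, 0, 0) the pool is (8, 8, 4)
  run T_b (needs (4, 1, 2), free (8, 8, 4)); after release of (3, 0, 0) the pool is (11, 8, 4)


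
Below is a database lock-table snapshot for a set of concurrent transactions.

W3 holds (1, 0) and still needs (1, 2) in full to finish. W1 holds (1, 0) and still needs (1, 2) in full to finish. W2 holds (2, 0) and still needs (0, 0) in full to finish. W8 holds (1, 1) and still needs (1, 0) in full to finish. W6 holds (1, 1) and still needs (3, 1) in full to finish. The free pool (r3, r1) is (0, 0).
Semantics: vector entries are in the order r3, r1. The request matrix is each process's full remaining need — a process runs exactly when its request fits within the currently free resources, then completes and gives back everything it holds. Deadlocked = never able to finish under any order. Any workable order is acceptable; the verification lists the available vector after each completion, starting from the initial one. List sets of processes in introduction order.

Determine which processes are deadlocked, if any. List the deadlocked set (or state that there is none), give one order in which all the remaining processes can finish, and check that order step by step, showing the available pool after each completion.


No process is deadlocked.
Key observation: W2 can run right away; the returned allocation unlocks the remaining processes in turn.
One completion order for the rest: W2, W8, W6, W1, W3. Check, step by step:
  pool = (0, 0)
  W2: need (0, 0) fits (0, 0); releases (2, 0), pool now (2, 0)
  W8: need (1, 0) fits (2, 0); releases (1, 1), pool now (3, 1)
  W6: need (3, 1) fits (3, 1); releases (1, 1), pool now (4, 2)
  W1: need (1, 2) fits (4, 2); releases (1, 0), pool now (5, 2)
  W3: need (1, 2) fits (5, 2); releases (1, 0), pool now (6, 2)


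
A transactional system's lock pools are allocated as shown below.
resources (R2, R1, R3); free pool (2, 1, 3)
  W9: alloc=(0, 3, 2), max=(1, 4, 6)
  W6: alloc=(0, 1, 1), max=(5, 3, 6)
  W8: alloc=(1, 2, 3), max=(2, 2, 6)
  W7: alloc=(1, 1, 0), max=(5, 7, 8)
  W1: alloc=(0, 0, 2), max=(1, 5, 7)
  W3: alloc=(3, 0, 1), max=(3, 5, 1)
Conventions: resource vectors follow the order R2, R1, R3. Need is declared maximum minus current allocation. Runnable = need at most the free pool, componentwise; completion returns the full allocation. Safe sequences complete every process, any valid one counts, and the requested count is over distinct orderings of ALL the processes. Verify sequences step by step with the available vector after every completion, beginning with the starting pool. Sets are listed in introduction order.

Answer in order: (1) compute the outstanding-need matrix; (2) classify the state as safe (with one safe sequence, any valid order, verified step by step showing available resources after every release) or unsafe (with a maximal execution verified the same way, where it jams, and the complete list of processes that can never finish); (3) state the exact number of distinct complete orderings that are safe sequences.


(1) Need matrix, components ordered R2, R1, R3:
  W9: (1, 1, 4)
  W6: (5, 2, 5)
  W8: (1, 0, 3)
  W7: (4, 6, 8)
  W1: (1, 5, 5)
  W3: (0, 5, 0)
(2) SAFE, for example via the order W8, W9, W3, W1, W7, W6.
Key observation: reading the order forward, W8 is the first process whose need (1, 0, 3) meets the free pool (2, 1, 3) exactly on a resource it requests.
Walking it through:
  pool = (2, 1, 3)
  W8 needs (1, 0, 3) <= (2, 1, 3) -> finishes; pool += (1, 2, 3) = (3, 3, 6)
  W9 needs (1, 1, 4) <= (3, 3, 6) -> finishes; pool += (0, 3, 2) = (3, 6, 8)
  W3 needs (0, 5, 0) <= (3, 6, 8) -> finishes; pool += (3, 0, 1) = (6, 6, 9)
  W1 needs (1, 5, 5) <= (6, 6, 9) -> finishes; pool += (0, 0, 2) = (6, 6, 11)
  W7 needs (4, 6, 8) <= (6, 6, 11) -> finishes; pool += (1, 1, 0) = (7, 7, 11)
  W6 needs (5, 2, 5) <= (7, 7, 11) -> finishes; pool += (0, 1, 1) = (7, 8, 12)
(3) Precisely 8 of the possible complete orderings are safe sequences.


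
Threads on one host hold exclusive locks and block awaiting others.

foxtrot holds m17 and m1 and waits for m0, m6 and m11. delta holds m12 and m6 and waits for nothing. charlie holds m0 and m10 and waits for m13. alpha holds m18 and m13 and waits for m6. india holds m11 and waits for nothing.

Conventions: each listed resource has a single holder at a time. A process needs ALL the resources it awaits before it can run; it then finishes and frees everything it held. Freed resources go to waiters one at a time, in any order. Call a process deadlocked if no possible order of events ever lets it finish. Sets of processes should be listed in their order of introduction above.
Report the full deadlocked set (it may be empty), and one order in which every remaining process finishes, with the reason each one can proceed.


No process is deadlocked.
Key observation: although several processes wait, no cycle exists — each chain bottoms out at a free runner.
The rest can finish in the order delta, alpha, charlie, india, foxtrot.
Verifying each step:
  run delta (it waits on nothing); releases m12 and m6
  alpha waits on m6 — all released -> runs and releases m18 and m13
  charlie waits on m13 — all released -> runs and releases m0 and m10
  run india (it waits on nothing); releases m11
  foxtrot waits on m0, m6 and m11 — all released -> runs and releases m17 and m1


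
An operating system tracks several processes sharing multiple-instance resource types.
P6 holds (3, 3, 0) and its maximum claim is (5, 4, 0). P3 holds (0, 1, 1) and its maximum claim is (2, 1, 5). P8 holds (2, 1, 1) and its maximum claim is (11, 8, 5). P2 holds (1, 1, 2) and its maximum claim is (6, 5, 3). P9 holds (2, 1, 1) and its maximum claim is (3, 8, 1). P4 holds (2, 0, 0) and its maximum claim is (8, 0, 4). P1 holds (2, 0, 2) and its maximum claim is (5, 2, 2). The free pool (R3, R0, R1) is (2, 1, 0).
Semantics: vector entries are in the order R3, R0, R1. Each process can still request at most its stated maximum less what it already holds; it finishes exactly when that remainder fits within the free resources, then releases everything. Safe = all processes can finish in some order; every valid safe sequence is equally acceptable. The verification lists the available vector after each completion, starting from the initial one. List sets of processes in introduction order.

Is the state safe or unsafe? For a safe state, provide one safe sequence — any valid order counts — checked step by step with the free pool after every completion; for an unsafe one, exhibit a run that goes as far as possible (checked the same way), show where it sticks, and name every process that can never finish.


UNSAFE.
Key observation: R0 is the bottleneck — with P6, P1, P2, P3, P4 done the pool holds (10, 6, 5), short of every remaining need.
The run P6, P1, P2, P3, P4 cannot be extended any further. Walking it through:
  pool = (2, 1, 0)
  P6: need (2, 1, 0) fits (2, 1, 0); releases (3, 3, 0), pool now (5, 4, 0)
  P1: need (3, 2, 0) fits (5, 4, 0); releases (2, 0, 2), pool now (7, 4, 2)
  P2: need (5, 4, 1) fits (7, 4, 2); releases (1, 1, 2), pool now (8, 5, 4)
  P3: need (2, 0, 4) fits (8, 5, 4); releases (0, 1, 1), pool now (8, 6, 5)
  P4: need (6, 0, 4) fits (8, 6, 5); releases (2, 0, 0), pool now (10, 6, 5)
  P8 cannot run: need (9, 7, 4) vs free (10, 6, 5) (insufficient R0)
  P9 cannot run: need (1, 7, 0) vs free (10, 6, 5) (insufficient R0)
Never able to finish: P8 and P9.


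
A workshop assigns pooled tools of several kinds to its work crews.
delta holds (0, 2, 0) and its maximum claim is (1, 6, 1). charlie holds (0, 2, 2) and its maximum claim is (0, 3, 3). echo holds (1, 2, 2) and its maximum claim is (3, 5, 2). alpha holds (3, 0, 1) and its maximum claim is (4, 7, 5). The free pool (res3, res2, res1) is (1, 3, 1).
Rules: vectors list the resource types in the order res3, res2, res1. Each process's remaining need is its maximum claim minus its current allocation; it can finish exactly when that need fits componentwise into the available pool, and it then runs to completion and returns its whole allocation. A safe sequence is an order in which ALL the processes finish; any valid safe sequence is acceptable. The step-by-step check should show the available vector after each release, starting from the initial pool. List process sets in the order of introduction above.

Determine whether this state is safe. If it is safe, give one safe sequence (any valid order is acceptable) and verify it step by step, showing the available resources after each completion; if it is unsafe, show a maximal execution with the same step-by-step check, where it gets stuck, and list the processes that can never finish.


UNSAFE — no complete ordering exists.
Key observation: after charlie, delta the pool peaks at (1, 7, 3), and each blocked process is short somewhere: echo on res3; alpha on res1.
A maximal execution: charlie, delta — then nothing else fits. Check, step by step:
  pool = (1, 3, 1)
  run charlie (needs (0, 1, 1), free (1, 3, 1)); after release of (0, 2, 2) the pool is (1, 5, 3)
  run delta (needs (1, 4, 1), free (1, 5, 3)); after release of (0, 2, 0) the pool is (1, 7, 3)
  blocked: echo wants (2, 3, 0), pool (1, 7, 3) — not enough res3
  blocked: alpha wants (1, 7, 4), pool (1, 7, 3) — not enough res1
Processes that can never finish: echo and alpha.


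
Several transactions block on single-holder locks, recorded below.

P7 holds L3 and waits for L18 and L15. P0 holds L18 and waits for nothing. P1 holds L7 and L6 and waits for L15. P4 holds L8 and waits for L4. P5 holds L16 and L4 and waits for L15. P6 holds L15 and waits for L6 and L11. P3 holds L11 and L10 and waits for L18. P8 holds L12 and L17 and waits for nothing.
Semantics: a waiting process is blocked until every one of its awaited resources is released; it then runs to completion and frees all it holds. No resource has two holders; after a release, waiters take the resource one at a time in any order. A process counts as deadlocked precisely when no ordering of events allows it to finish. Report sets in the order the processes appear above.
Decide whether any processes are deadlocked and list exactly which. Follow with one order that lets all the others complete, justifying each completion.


Deadlocked: P7, P1, P4, P5 and P6.
Key observation: the cycle P6 -> P1 -> P6 can never break — each member waits on the next; P7, P4 and P5 wait into the deadlock from upstream.
One completion order for the rest: P8, P0, P3.
Walking it through:
  P8 waits on nothing -> runs at once and releases L12 and L17
  P0 waits on nothing -> runs at once and releases L18
  P3 waits on L18 — all released -> runs and releases L11 and L10


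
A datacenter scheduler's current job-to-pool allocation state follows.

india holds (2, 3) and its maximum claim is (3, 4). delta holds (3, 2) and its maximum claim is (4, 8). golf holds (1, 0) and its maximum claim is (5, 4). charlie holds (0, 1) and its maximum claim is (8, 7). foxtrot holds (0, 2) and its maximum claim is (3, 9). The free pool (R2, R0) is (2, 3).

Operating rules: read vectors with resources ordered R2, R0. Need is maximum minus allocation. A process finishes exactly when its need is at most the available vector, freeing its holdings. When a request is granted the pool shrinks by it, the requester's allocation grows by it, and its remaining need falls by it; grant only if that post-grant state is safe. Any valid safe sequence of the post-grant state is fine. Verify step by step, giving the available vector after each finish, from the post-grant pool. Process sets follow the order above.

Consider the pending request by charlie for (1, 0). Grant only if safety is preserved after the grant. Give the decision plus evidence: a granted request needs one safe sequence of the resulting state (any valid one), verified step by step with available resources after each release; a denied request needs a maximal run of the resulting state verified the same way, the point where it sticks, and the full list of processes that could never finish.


GRANT. The post-grant state is safe; one safe sequence: india, delta, foxtrot, golf, charlie.
Key observation: with (1, 3) left after the transfer, india can run at once — the state stays safe.
Step-by-step check of the post-grant state:
  pool = (1, 3)
  india: need (1, 1) fits (1, 3); releases (2, 3), pool now (3, 6)
  delta: need (1, 6) fits (3, 6); releases (3, 2), pool now (6, 8)
  foxtrot: need (3, 7) fits (6, 8); releases (0, 2), pool now (6, 10)
  golf: need (4, 4) fits (6, 10); releases (1, 0), pool now (7, 10)
  charlie: need (7, 6) fits (7, 10); releases (1, 1), pool now (8, 11)


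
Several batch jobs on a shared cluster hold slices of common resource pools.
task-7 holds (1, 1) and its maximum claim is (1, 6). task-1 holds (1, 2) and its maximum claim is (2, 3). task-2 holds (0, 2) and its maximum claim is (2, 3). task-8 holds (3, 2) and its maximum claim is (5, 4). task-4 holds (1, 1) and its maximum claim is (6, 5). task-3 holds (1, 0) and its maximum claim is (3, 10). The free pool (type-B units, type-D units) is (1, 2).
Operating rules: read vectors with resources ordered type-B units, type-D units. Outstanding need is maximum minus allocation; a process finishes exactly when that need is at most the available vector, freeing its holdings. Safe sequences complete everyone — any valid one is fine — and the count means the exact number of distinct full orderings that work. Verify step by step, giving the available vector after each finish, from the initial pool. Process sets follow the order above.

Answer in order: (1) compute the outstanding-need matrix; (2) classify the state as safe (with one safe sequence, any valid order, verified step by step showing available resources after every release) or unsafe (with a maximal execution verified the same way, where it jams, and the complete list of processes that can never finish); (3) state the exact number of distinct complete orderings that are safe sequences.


(1) Remaining need (order type-B units, type-D units):
  task-7: (0, 5)
  task-1: (1, 1)
  task-2: (2, 1)
  task-8: (2, 2)
  task-4: (5, 4)
  task-3: (2, 10)
(2) SAFE. One safe sequence: task-1, task-8, task-4, task-2, task-7, task-3.
Key observation: task-1 is the earliest step where a requested resource binds exactly: need (1, 1), pool (1, 2) at its turn.
Step-by-step check:
  pool = (1, 2)
  task-1 needs (1, 1) <= (1, 2) -> finishes; pool += (1, 2) = (2, 4)
  task-8 needs (2, 2) <= (2, 4) -> finishes; pool += (3, 2) = (5, 6)
  task-4 needs (5, 4) <= (5, 6) -> finishes; pool += (1, 1) = (6, 7)
  task-2 needs (2, 1) <= (6, 7) -> finishes; pool += (0, 2) = (6, 9)
  task-7 needs (0, 5) <= (6, 9) -> finishes; pool += (1, 1) = (7, 10)
  task-3 needs (2, 10) <= (7, 10) -> finishes; pool += (1, 0) = (8, 10)
(3) The exact count: 9 of the possible complete orderings are safe sequences.


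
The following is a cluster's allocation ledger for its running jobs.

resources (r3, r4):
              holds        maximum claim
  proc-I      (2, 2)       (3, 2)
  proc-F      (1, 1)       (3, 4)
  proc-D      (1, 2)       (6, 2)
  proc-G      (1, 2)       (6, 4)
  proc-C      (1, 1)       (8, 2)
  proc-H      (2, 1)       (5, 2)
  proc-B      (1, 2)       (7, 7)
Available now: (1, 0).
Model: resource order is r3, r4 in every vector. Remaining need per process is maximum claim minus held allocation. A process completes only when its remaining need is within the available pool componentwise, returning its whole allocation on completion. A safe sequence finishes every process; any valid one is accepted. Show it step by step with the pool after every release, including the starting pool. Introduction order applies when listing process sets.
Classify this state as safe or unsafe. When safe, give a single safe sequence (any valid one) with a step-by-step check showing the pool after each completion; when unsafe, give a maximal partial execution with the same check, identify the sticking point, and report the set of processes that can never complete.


SAFE — a valid safe sequence is proc-I, proc-H, proc-F, proc-G, proc-C, proc-D, proc-B.
Key observation: at proc-I the run first touches a limit — (1, 0) against (1, 0), exact on a resource it actually requests.
Walking it through:
  pool = (1, 0)
  run proc-I (needs (1, 0), free (1, 0)); after release of (2, 2) the pool is (3, 2)
  run proc-H (needs (3, 1), free (3, 2)); after release of (2, 1) the pool is (5, 3)
  run proc-F (needs (2, 3), free (5, 3)); after release of (1, 1) the pool is (6, 4)
  run proc-G (needs (5, 2), free (6, 4)); after release of (1, 2) the pool is (7, 6)
  run proc-C (needs (7, 1), free (7, 6)); after release of (1, 1) the pool is (8, 7)
  run proc-D (needs (5, 0), free (8, 7)); after release of (1, 2) the pool is (9, 9)
  run proc-B (needs (6, 5), free (9, 9)); after release of (1, 2) the pool is (10, 11)


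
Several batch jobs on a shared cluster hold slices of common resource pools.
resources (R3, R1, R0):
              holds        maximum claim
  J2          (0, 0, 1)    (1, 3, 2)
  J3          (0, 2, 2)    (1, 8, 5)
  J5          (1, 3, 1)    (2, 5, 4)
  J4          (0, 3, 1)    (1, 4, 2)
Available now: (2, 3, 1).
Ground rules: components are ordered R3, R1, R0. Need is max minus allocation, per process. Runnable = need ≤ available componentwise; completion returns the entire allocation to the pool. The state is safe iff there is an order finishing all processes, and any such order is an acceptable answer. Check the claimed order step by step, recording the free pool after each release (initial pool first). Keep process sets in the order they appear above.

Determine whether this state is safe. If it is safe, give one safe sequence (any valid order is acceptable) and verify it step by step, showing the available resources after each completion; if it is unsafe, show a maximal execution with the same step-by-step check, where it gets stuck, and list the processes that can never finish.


The state is SAFE; one workable sequence: J2, J4, J5, J3.
Key observation: the first exact fit in this order is J2 — it needs (1, 3, 1) with (2, 3, 1) free, meeting a requested resource to the last unit.
Check, step by step:
  pool = (2, 3, 1)
  J2 needs (1, 3, 1) <= (2, 3, 1) -> finishes; pool += (0, 0, 1) = (2, 3, 2)
  J4 needs (1, 1, 1) <= (2, 3, 2) -> finishes; pool += (0, 3, 1) = (2, 6, 3)
  J5 needs (1, 2, 3) <= (2, 6, 3) -> finishes; pool += (1, 3, 1) = (3, 9, 4)
  J3 needs (1, 6, 3) <= (3, 9, 4) -> finishes; pool += (0, 2, 2) = (3, 11, 6)


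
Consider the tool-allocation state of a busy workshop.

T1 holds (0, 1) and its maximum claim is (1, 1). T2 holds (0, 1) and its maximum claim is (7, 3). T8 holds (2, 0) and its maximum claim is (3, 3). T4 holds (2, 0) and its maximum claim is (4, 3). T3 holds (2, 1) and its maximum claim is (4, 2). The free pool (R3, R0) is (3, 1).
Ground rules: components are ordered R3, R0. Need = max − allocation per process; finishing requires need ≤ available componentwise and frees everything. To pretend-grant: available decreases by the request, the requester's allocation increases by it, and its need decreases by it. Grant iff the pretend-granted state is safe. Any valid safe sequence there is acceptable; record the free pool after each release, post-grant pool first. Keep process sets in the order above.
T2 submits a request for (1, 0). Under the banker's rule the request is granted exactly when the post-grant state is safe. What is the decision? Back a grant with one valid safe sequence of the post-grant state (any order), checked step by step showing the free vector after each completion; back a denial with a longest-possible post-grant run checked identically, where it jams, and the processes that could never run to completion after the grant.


GRANT. The post-grant state is safe; one safe sequence: T3, T1, T8, T4, T2.
Key observation: the grant leaves (2, 1) free — enough for T3, whose release restarts the cascade.
Step-by-step check of the post-grant state:
  pool = (2, 1)
  run T3 (needs (2, 1), free (2, 1)); after release of (2, 1) the pool is (4, 2)
  run T1 (needs (1, 0), free (4, 2)); after release of (0, 1) the pool is (4, 3)
  run T8 (needs (1, 3), free (4, 3)); after release of (2, 0) the pool is (6, 3)
  run T4 (needs (2, 3), free (6, 3)); after release of (2, 0) the pool is (8, 3)
  run T2 (needs (6, 2), free (8, 3)); after release of (1, 1) the pool is (9, 4)


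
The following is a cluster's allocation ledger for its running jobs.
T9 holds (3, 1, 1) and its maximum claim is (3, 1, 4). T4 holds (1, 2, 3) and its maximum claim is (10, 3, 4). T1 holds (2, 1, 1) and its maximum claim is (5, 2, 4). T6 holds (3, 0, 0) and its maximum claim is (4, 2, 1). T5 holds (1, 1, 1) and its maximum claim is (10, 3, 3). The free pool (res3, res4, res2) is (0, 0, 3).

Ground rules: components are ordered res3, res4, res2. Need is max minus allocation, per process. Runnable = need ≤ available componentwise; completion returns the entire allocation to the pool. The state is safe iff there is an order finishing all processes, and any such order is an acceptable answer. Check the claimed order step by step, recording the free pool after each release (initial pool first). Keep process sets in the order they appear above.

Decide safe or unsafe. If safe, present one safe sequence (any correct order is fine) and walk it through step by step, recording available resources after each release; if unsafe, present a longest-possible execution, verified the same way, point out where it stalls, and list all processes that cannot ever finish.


UNSAFE — no complete ordering exists.
Key observation: the wall is res3: completing T9, T1, T6 brings the pool only to (8, 2, 5), and all the rest need more.
Going as far as possible: T9, T1, T6; after that, nothing fits. Check, step by step:
  pool = (0, 0, 3)
  T9 needs (0, 0, 3) <= (0, 0, 3) -> finishes; pool += (3, 1, 1) = (3, 1, 4)
  T1 needs (3, 1, 3) <= (3, 1, 4) -> finishes; pool += (2, 1, 1) = (5, 2, 5)
  T6 needs (1, 2, 1) <= (5, 2, 5) -> finishes; pool += (3, 0, 0) = (8, 2, 5)
  T4 still needs (9, 1, 1) but only (8, 2, 5) is free — short on res3
  T5 still needs (9, 2, 2) but only (8, 2, 5) is free — short on res3
Permanently blocked: T4 and T5.


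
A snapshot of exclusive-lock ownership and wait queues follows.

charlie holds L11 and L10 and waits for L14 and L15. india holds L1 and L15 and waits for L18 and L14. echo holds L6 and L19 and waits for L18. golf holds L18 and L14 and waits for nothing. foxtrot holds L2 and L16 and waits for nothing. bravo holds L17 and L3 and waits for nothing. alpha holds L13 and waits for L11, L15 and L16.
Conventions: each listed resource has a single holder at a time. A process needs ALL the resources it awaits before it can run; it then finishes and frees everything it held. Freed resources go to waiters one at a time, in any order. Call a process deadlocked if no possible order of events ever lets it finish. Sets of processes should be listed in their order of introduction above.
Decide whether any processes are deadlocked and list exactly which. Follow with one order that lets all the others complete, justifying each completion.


The deadlocked set is empty.
Key observation: no waiting chain loops back on itself — every chain ends at a process that waits on nothing, so everyone eventually runs.
One completion order for the rest: golf, bravo, india, charlie, echo, foxtrot, alpha.
Check, step by step:
  run golf (it waits on nothing); releases L18 and L14
  run bravo (it waits on nothing); releases L17 and L3
  run india (all its waits — L18 and L14 — are resolved); releases L1 and L15
  run charlie (all its waits — L14 and L15 — are resolved); releases L11 and L10
  run echo (all its waits — L18 — are resolved); releases L6 and L19
  run foxtrot (it waits on nothing); releases L2 and L16
  run alpha (all its waits — L11, L15 and L16 — are resolved); releases L13


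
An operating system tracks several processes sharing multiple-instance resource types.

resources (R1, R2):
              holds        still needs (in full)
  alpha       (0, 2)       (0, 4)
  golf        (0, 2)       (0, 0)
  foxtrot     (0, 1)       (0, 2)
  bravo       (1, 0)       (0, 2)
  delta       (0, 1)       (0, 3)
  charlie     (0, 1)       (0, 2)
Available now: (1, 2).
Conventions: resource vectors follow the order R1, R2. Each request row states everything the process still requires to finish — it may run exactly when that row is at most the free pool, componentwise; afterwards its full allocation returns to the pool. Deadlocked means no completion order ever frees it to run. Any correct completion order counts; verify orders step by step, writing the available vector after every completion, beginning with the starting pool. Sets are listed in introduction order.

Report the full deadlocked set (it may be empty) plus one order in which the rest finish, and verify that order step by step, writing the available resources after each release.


Nothing here is deadlocked.
Key observation: golf can run right away; the returned allocation unlocks the remaining processes in turn.
The rest can finish in the order golf, foxtrot, charlie, bravo, delta, alpha. Check, step by step:
  pool = (1, 2)
  golf: need (0, 0) fits (1, 2); releases (0, 2), pool now (1, 4)
  foxtrot: need (0, 2) fits (1, 4); releases (0, 1), pool now (1, 5)
  charlie: need (0, 2) fits (1, 5); releases (0, 1), pool now (1, 6)
  bravo: need (0, 2) fits (1, 6); releases (1, 0), pool now (2, 6)
  delta: need (0, 3) fits (2, 6); releases (0, 1), pool now (2, 7)
  alpha: need (0, 4) fits (2, 7); releases (0, 2), pool now (2, 9)


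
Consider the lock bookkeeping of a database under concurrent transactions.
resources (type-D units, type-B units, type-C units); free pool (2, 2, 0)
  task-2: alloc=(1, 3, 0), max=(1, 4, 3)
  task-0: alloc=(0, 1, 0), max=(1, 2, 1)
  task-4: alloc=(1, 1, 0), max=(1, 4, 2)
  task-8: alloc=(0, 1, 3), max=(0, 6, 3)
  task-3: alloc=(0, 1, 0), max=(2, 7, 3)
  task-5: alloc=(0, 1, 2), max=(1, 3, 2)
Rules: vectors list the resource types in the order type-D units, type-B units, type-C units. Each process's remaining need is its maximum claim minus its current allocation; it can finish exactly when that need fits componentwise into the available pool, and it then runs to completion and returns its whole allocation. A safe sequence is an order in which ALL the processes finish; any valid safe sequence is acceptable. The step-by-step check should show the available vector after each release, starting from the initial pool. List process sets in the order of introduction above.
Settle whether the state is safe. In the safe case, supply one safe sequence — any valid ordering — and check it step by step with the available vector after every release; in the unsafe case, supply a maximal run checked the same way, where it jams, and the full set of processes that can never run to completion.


SAFE, for example via the order task-5, task-0, task-4, task-8, task-3, task-2.
Key observation: the order's first zero-slack moment is task-5 ((1, 2, 0) needed, (2, 2, 0) free — a requested resource with nothing to spare).
Step-by-step check:
  pool = (2, 2, 0)
  run task-5 (needs (1, 2, 0), free (2, 2, 0)); after release of (0, 1, 2) the pool is (2, 3, 2)
  run task-0 (needs (1, 1, 1), free (2, 3, 2)); after release of (0, 1, 0) the pool is (2, 4, 2)
  run task-4 (needs (0, 3, 2), free (2, 4, 2)); after release of (1, 1, 0) the pool is (3, 5, 2)
  run task-8 (needs (0, 5, 0), free (3, 5, 2)); after release of (0, 1, 3) the pool is (3, 6, 5)
  run task-3 (needs (2, 6, 3), free (3, 6, 5)); after release of (0, 1, 0) the pool is (3, 7, 5)
  run task-2 (needs (0, 1, 3), free (3, 7, 5)); after release of (1, 3, 0) the pool is (4, 10, 5)


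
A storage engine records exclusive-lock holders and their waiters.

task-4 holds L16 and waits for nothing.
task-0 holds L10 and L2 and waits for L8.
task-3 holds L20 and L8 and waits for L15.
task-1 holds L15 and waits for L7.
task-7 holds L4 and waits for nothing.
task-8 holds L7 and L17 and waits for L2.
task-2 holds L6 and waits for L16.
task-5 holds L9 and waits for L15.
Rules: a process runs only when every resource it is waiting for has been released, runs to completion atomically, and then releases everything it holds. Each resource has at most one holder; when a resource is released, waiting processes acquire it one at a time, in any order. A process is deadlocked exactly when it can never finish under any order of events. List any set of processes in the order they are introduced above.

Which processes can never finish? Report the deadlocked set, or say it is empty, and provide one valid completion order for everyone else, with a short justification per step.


The deadlocked set is task-0, task-3, task-1, task-8 and task-5.
Key observation: nobody on the ring task-0 -> task-3 -> task-1 -> task-8 -> task-0 can start until another member finishes, which never happens; task-5 waits into the deadlock from upstream.
One completion order for the rest: task-7, task-4, task-2.
Verifying each step:
  task-7: no waits; runs immediately, freeing L4
  task-4: no waits; runs immediately, freeing L16
  task-2: everything it awaited (L16) is free; runs, freeing L6


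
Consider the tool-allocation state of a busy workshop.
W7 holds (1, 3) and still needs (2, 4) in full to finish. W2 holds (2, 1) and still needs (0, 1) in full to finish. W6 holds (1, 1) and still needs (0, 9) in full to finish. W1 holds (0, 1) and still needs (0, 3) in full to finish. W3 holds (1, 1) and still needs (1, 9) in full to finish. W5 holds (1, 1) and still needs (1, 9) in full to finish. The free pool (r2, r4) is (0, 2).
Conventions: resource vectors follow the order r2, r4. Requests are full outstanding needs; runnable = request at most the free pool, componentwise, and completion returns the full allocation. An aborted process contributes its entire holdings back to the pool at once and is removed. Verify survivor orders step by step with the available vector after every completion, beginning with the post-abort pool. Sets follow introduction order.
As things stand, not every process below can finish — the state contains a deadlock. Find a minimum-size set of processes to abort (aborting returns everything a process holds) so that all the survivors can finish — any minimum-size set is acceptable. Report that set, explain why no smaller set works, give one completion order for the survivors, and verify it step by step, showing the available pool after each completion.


The answer: abort W6 and W5.
Key observation: W3 could never have finished before the abort; with (2, 2) returned by W6 and W5, it fits at step 4.
Minimality, checking each single-abort alternative: W7 alone leaves W6 blocked (short on r4); W2 alone leaves W6 blocked (short on r4); W6 alone leaves W3 blocked (short on r4); W1 alone leaves W6 blocked (short on r4); W3 alone leaves W6 blocked (short on r4); W5 alone leaves W6 blocked (short on r4).
One survivor order: W7, W2, W1, W3. Check, step by step (post-abort pool first):
  pool = (2, 4)
  W7 needs (2, 4) <= (2, 4) -> finishes; pool += (1, 3) = (3, 7)
  W2 needs (0, 1) <= (3, 7) -> finishes; pool += (2, 1) = (5, 8)
  W1 needs (0, 3) <= (5, 8) -> finishes; pool += (0, 1) = (5, 9)
  W3 needs (1, 9) <= (5, 9) -> finishes; pool += (1, 1) = (6, 10)


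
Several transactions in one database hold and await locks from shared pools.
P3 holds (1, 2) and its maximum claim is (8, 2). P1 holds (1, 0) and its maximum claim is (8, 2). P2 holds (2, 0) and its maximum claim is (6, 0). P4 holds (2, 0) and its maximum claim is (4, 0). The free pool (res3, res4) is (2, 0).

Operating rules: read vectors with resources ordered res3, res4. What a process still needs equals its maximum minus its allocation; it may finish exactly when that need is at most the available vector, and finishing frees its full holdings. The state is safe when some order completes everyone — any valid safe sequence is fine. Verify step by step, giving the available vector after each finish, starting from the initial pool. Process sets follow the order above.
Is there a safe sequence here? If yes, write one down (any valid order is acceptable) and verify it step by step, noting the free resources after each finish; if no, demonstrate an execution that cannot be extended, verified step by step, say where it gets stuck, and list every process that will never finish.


The state is UNSAFE.
Key observation: the pool after P4, P2 is (6, 0); every surviving request exceeds it in res3, so progress ends there.
Going as far as possible: P4, P2; after that, nothing fits. Verifying each step:
  pool = (2, 0)
  P4 needs (2, 0) <= (2, 0) -> finishes; pool += (2, 0) = (4, 0)
  P2 needs (4, 0) <= (4, 0) -> finishes; pool += (2, 0) = (6, 0)
  P3 cannot run: need (7, 0) vs free (6, 0) (insufficient res3)
  P1 cannot run: need (7, 2) vs free (6, 0) (insufficient res3 and res4)
Permanently blocked: P3 and P1.


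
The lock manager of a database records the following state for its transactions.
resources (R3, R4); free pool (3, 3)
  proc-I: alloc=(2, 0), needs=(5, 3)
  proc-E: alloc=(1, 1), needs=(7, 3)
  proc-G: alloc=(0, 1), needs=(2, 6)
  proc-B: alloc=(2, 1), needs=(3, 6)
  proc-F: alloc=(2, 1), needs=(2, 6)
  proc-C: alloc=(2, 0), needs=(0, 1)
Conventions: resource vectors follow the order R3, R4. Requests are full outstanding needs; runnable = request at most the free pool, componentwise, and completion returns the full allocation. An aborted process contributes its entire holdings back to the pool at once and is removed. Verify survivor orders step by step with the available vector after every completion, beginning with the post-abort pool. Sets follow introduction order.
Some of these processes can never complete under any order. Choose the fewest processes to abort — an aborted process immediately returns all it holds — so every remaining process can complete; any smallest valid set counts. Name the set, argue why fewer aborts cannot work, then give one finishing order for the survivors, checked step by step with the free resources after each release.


The answer: abort proc-G and proc-F.
Key observation: no ordering could ever have run proc-B before the abort of proc-G and proc-F; with (2, 2) back in the pool it fits at step 4.
Minimality, checking each single-abort alternative: proc-I alone leaves proc-G blocked (short on R4); proc-E alone leaves proc-G blocked (short on R4); proc-G alone leaves proc-B blocked (short on R4); proc-B alone leaves proc-G blocked (short on R4); proc-F alone leaves proc-G blocked (short on R4); proc-C alone leaves proc-G blocked (short on R4).
One survivor order: proc-I, proc-C, proc-E, proc-B. Walking it through (post-abort pool first):
  pool = (5, 5)
  proc-I: need (5, 3) fits (5, 5); releases (2, 0), pool now (7, 5)
  proc-C: need (0, 1) fits (7, 5); releases (2, 0), pool now (9, 5)
  proc-E: need (7, 3) fits (9, 5); releases (1, 1), pool now (10, 6)
  proc-B: need (3, 6) fits (10, 6); releases (2, 1), pool now (12, 7)


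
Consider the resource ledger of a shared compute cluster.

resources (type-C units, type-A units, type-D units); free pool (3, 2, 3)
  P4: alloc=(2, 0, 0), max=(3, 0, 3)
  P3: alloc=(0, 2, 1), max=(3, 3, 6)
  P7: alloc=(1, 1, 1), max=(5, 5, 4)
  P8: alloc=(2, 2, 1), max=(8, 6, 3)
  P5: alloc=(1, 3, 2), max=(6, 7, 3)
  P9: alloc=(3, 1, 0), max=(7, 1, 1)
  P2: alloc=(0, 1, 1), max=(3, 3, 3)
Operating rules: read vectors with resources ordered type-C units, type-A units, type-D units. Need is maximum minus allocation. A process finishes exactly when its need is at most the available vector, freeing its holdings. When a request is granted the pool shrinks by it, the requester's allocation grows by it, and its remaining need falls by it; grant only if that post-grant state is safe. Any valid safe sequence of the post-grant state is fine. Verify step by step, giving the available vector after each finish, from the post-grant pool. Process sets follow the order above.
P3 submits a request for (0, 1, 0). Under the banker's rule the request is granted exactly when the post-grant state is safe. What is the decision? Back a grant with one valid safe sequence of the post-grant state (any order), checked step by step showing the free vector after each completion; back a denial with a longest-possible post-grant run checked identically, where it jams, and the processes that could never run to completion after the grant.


DENY — the pretend-granted state is unsafe.
Key observation: after P4, P9, P2 the pool peaks at (8, 3, 4), and each blocked process is short somewhere: P3 on type-D units; P7 on type-A units; P8 on type-A units; P5 on type-A units.
Pretend the grant happened; the run P4, P9, P2 goes as far as possible. Verifying each step:
  pool = (3, 1, 3)
  P4: need (1, 0, 3) fits (3, 1, 3); releases (2, 0, 0), pool now (5, 1, 3)
  P9: need (4, 0, 1) fits (5, 1, 3); releases (3, 1, 0), pool now (8, 2, 3)
  P2: need (3, 2, 2) fits (8, 2, 3); releases (0, 1, 1), pool now (8, 3, 4)
  P3 still needs (3, 0, 5) but only (8, 3, 4) is free — short on type-D units
  P7 still needs (4, 4, 3) but only (8, 3, 4) is free — short on type-A units
  P8 still needs (6, 4, 2) but only (8, 3, 4) is free — short on type-A units
  P5 still needs (5, 4, 1) but only (8, 3, 4) is free — short on type-A units
Processes that could never finish after the grant: P3, P7, P8 and P5.
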